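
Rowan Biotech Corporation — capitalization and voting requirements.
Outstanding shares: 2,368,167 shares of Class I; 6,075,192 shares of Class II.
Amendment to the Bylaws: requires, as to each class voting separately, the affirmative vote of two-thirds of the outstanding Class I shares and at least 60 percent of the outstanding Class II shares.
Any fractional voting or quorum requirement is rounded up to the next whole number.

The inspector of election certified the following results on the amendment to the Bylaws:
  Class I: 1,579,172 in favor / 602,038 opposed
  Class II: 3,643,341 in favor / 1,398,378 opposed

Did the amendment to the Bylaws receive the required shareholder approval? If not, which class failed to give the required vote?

Not approved — the Class II shares did not give the required vote.

Class I: 2/3 of 2368167 = 1578778; 1,578,778 required, 1,579,172 in favor — approved.
Class II: 3/5 of 6075192 = 3645115.20, rounded up to 3645116; 3,645,116 required, 3,643,341 in favor — not approved.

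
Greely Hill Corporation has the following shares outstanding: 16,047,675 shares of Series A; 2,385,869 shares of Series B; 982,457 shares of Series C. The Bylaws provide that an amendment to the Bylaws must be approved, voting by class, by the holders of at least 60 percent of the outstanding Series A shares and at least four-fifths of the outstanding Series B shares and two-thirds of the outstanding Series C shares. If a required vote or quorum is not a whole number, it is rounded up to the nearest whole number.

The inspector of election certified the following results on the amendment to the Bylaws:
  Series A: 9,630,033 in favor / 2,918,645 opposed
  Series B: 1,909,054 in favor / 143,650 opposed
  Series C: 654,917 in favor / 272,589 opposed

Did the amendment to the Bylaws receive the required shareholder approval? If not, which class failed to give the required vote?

Series A: 3/5 of 16047675 = 9628605; 9,628,605 required, 9,630,033 in favor — approved.
Series B: 4/5 of 2385869 = 1908695.20, rounded up to 1908696; 1,908,696 required, 1,909,054 in favor — approved.
Series C: 2/3 of 982457 = 654971.33, rounded up to 654972; 654,972 required, 654,917 in favor — not approved.

Not approved — the Series C shares did not give the required vote.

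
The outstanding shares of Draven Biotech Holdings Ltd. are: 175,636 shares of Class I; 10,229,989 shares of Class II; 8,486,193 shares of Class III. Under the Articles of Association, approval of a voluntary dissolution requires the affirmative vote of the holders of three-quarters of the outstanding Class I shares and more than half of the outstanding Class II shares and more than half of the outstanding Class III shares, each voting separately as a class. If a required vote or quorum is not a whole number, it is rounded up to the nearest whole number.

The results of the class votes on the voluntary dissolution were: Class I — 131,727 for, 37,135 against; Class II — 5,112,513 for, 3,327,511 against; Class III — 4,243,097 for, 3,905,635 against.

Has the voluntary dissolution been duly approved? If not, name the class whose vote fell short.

Class I: 3/4 of 175636 = 131727; 131,727 required, 131,727 in favor — approved.
Class II: a majority of 10229989 is 5114995; 5,114,995 required, 5,112,513 in favor — not approved.
Class III: a majority of 8486193 is 4243097; 4,243,097 required, 4,243,097 in favor — approved.

Not approved — the Class II shares did not give the required vote.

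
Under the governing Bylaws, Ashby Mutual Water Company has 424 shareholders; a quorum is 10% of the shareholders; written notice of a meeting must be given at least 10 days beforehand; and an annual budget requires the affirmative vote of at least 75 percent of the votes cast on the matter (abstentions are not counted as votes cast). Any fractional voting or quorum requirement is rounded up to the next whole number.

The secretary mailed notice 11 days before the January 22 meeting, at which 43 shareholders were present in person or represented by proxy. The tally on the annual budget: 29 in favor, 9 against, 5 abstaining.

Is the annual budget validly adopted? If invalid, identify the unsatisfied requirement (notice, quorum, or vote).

Valid — all requirements satisfied.

Notice: 11 days given; 10 required. Satisfied.
Quorum: 10% of 424 = 42.40, rounded up to 43; 43 present. Satisfied.
Vote: requires three-fourths of the votes cast (43 − 5 abstaining = 38); 3/4 of 38 = 28.50, rounded up to 29, so 29 needed; 29 in favor. Satisfied.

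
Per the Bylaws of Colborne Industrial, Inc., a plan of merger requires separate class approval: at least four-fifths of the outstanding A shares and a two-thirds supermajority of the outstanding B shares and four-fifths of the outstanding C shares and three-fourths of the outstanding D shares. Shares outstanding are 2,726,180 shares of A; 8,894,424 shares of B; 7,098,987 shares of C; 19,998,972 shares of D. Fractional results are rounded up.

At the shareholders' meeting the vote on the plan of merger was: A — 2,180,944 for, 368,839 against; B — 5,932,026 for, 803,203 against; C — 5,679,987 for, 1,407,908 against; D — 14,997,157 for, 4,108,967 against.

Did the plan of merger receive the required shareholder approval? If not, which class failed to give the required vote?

A: 4/5 of 2726180 = 2180944; 2,180,944 required, 2,180,944 in favor — approved.
B: 2/3 of 8894424 = 5929616; 5,929,616 required, 5,932,026 in favor — approved.
C: 4/5 of 7098987 = 5679189.60, rounded up to 5679190; 5,679,190 required, 5,679,987 in favor — approved.
D: 3/4 of 19998972 = 14999229; 14,999,229 required, 14,997,157 in favor — not approved.

Not approved — the D shares did not give the required vote.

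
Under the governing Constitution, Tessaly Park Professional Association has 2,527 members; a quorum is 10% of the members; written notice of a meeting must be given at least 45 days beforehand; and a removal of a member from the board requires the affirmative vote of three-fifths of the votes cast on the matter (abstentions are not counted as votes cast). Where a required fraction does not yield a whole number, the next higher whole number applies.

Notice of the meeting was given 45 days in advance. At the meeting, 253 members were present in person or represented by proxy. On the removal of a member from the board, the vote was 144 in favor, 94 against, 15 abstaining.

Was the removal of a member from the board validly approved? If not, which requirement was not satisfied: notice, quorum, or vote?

Valid — all requirements satisfied.

Notice: 45 days given; 45 required. Satisfied.
Quorum: 10% of 2,527 = 252.70, rounded up to 253; 253 present. Satisfied.
Vote: requires three-fifths of the votes cast (253 − 15 abstaining = 238); 3/5 of 238 = 142.80, rounded up to 143, so 143 needed; 144 in favor. Satisfied.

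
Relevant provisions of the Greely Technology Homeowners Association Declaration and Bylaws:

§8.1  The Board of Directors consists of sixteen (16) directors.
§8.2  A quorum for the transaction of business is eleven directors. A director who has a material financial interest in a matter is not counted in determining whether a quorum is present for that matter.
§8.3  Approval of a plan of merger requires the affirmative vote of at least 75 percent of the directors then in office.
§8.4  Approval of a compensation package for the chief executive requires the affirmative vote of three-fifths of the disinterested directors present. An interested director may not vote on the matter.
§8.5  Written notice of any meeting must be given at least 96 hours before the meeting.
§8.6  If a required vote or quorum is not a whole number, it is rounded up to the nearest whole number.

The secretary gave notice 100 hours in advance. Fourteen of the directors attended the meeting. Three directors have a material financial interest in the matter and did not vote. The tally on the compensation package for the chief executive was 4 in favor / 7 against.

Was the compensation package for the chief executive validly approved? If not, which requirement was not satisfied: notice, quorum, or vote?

Notice: 100 hours given; 96 required (100 ≥ 96). Satisfied.
Quorum: 14 present, but the 3 interested directors do not count, leaving 11. Quorum is 11. Satisfied.
Vote: the compensation package for the chief executive requires three-fifths of the disinterested directors present (14 − 3 = 11). 3/5 of 11 = 6.60, rounded up to 7, so 7 affirmative votes are needed; 4 voted in favor. Not satisfied.

Invalid — vote requirement not satisfied.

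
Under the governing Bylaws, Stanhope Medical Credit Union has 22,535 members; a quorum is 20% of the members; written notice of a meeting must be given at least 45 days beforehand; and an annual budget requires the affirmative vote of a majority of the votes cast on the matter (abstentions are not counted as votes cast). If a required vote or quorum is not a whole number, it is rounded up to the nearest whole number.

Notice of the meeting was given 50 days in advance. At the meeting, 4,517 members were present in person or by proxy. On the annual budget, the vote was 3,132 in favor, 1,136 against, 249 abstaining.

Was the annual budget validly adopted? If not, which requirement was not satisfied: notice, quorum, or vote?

Valid — all requirements satisfied.

Notice: 50 days given; 45 required. Satisfied.
Quorum: 20% of 22,535 = 4,507; 4,517 present. Satisfied.
Vote: requires a majority of the votes cast (4,517 − 249 abstaining = 4,268); a majority of 4268 is 2135, so 2,135 needed; 3,132 in favor. Satisfied.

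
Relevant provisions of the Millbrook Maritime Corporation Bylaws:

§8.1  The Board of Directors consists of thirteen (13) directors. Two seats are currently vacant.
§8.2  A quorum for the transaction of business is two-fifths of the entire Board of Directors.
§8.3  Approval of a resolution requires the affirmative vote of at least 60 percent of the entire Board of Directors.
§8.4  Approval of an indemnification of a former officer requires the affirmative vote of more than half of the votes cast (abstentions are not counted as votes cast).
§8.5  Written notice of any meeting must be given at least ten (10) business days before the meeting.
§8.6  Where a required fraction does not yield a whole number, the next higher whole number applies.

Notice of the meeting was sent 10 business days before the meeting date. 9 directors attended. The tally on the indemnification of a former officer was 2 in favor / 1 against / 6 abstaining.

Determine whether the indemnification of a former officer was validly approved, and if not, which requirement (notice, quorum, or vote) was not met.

Valid — all requirements satisfied.

Notice: 10 business days given; 10 required (10 ≥ 10). Satisfied.
Quorum: 9 present; quorum is 6. Satisfied.
Vote: the indemnification of a former officer requires a majority of the votes cast (9 present − 6 abstaining = 3). A majority of 3 is 2, so 2 affirmative votes are needed; 2 voted in favor. Satisfied.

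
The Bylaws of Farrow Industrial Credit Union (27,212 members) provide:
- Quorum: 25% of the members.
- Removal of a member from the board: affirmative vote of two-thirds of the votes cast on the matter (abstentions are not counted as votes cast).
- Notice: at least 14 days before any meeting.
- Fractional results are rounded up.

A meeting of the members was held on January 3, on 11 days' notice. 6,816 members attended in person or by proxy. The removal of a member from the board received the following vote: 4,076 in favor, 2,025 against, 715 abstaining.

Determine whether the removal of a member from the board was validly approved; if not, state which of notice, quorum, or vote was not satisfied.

Notice: 11 days given; 14 required. Not satisfied.
Quorum: 25% of 27,212 = 6,803; 6,816 present. Satisfied.
Vote: requires two-thirds of the votes cast (6,816 − 715 abstaining = 6,101); 2/3 of 6101 = 4067.33, rounded up to 4068, so 4,068 needed; 4,076 in favor. Satisfied.

Invalid — notice requirement not satisfied.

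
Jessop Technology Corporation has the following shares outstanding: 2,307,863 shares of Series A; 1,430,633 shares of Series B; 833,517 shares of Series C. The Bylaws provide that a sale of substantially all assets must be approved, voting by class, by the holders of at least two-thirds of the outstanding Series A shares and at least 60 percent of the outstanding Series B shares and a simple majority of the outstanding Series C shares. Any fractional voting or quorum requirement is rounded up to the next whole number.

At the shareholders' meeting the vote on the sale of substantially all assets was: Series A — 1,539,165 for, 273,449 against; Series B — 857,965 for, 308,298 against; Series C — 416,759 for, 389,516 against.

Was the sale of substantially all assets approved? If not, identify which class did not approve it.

Not approved — the Series B shares did not give the required vote.

Series A: 2/3 of 2307863 = 1538575.33, rounded up to 1538576; 1,538,576 required, 1,539,165 in favor — approved.
Series B: 3/5 of 1430633 = 858379.80, rounded up to 858380; 858,380 required, 857,965 in favor — not approved.
Series C: a majority of 833517 is 416759; 416,759 required, 416,759 in favor — approved.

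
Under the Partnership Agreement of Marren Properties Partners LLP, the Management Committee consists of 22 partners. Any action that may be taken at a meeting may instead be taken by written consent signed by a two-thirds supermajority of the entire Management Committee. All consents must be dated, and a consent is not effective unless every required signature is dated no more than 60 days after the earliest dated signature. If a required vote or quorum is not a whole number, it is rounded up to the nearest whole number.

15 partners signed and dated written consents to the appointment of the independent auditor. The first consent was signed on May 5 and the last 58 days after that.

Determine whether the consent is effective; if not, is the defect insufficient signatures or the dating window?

Effective — both the signature and dating-window requirements are satisfied.

Signatures required: a two-thirds supermajority of 22 — 2/3 of 22 = 14.67, rounded up to 15, so 15 needed; 15 signed. Sufficient.
Dating window: the latest signature is 58 days after the earliest; the limit is 60 days. Within the window.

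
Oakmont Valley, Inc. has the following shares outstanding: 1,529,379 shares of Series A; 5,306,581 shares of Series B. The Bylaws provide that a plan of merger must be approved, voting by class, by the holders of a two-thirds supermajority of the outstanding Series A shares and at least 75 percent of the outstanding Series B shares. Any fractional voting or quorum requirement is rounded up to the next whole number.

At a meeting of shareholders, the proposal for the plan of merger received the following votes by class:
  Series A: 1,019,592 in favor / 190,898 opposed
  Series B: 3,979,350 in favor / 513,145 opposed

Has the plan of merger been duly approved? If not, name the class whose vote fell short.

Series A: 2/3 of 1529379 = 1019586; 1,019,586 required, 1,019,592 in favor — approved.
Series B: 3/4 of 5306581 = 3979935.75, rounded up to 3979936; 3,979,936 required, 3,979,350 in favor — not approved.

Not approved — the Series B shares did not give the required vote.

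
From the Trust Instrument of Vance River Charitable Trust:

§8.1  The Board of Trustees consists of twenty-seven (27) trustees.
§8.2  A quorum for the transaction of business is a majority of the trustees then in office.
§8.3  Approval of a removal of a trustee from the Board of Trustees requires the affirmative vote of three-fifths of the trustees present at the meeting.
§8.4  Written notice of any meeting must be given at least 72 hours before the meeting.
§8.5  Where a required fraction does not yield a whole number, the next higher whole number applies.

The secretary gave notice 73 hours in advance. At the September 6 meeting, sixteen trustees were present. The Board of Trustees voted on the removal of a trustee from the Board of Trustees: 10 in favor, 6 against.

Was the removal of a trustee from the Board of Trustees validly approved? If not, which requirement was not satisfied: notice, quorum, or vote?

Notice: 73 hours given; 72 required (73 ≥ 72). Satisfied.
Quorum: 16 present; quorum is 14. Satisfied.
Vote: the removal of a trustee from the Board of Trustees requires three-fifths of the trustees present (16). 3/5 of 16 = 9.60, rounded up to 10, so 10 affirmative votes are needed; 10 voted in favor. Satisfied.

Valid — all requirements satisfied.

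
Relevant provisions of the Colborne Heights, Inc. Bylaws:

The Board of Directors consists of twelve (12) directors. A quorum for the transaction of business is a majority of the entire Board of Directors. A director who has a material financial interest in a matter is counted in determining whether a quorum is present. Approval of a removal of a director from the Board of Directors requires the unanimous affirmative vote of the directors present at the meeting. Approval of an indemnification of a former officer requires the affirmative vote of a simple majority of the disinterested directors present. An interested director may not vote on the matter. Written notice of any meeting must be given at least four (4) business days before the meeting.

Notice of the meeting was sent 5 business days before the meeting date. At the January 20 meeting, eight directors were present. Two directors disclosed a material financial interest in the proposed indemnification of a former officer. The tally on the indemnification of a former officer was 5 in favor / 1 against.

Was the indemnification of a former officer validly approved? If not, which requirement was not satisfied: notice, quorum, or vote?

Notice: 5 business days given; 4 required (5 ≥ 4). Satisfied.
Quorum: 8 present (interested directors count toward quorum); quorum is 7. Satisfied.
Vote: the indemnification of a former officer requires a majority of the disinterested directors present (8 − 2 = 6). A majority of 6 is 4, so 4 affirmative votes are needed; 5 voted in favor. Satisfied.

Valid — all requirements satisfied.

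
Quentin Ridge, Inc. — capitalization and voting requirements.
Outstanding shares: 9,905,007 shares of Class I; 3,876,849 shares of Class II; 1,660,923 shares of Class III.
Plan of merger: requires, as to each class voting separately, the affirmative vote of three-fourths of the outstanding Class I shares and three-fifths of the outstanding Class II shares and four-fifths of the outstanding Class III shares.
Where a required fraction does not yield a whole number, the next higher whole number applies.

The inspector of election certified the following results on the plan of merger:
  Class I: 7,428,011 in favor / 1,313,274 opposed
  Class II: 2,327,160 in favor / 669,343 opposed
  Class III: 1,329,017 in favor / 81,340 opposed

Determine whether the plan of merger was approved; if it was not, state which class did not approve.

Class I: 3/4 of 9905007 = 7428755.25, rounded up to 7428756; 7,428,756 required, 7,428,011 in favor — not approved.
Class II: 3/5 of 3876849 = 2326109.40, rounded up to 2326110; 2,326,110 required, 2,327,160 in favor — approved.
Class III: 4/5 of 1660923 = 1328738.40, rounded up to 1328739; 1,328,739 required, 1,329,017 in favor — approved.

Not approved — the Class I shares did not give the required vote.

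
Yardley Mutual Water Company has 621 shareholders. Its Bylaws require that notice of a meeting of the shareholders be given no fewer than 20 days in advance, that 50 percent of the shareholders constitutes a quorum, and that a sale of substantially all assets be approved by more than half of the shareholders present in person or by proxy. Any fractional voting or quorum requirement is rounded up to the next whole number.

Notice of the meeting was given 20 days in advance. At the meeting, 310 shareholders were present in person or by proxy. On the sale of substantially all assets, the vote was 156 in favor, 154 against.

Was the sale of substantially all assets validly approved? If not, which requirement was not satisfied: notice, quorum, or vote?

Invalid — quorum requirement not satisfied.

Notice: 20 days given; 20 required. Satisfied.
Quorum: 50% of 621 = 310.50, rounded up to 311; 310 present. Not satisfied.
Vote: requires a majority of those present (310); a majority of 310 is 156, so 156 needed; 156 in favor. Satisfied.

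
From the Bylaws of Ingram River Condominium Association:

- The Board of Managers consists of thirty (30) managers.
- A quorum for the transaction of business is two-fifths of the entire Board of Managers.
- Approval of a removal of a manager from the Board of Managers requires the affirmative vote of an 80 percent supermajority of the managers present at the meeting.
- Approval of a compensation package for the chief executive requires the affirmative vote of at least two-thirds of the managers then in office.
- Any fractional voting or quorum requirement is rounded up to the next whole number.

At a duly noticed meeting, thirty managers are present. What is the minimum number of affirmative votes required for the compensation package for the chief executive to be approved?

20

The compensation package for the chief executive requires two-thirds of the managers then in office (30).
2/3 of 30 = 20.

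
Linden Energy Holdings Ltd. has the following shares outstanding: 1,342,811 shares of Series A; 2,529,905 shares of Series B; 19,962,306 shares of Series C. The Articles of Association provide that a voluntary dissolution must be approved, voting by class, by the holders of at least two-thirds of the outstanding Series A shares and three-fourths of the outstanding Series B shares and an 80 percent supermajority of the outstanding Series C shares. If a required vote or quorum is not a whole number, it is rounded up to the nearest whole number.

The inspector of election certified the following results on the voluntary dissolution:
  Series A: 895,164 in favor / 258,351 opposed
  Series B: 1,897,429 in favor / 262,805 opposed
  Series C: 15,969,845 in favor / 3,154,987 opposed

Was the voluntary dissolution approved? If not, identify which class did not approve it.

Not approved — the Series A shares did not give the required vote.

Series A: 2/3 of 1342811 = 895207.33, rounded up to 895208; 895,208 required, 895,164 in favor — not approved.
Series B: 3/4 of 2529905 = 1897428.75, rounded up to 1897429; 1,897,429 required, 1,897,429 in favor — approved.
Series C: 4/5 of 19962306 = 15969844.80, rounded up to 15969845; 15,969,845 required, 15,969,845 in favor — approved.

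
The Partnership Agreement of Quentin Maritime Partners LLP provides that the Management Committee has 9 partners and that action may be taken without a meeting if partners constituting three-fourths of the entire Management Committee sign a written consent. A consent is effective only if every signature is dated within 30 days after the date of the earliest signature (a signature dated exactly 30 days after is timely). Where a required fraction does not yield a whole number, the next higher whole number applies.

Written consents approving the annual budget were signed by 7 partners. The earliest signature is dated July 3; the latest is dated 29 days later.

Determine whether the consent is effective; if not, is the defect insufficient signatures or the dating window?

Signatures required: three-fourths of 9 — 3/4 of 9 = 6.75, rounded up to 7, so 7 needed; 7 signed. Sufficient.
Dating window: the latest signature is 29 days after the earliest; the limit is 30 days. Within the window.

Effective — both the signature and dating-window requirements are satisfied.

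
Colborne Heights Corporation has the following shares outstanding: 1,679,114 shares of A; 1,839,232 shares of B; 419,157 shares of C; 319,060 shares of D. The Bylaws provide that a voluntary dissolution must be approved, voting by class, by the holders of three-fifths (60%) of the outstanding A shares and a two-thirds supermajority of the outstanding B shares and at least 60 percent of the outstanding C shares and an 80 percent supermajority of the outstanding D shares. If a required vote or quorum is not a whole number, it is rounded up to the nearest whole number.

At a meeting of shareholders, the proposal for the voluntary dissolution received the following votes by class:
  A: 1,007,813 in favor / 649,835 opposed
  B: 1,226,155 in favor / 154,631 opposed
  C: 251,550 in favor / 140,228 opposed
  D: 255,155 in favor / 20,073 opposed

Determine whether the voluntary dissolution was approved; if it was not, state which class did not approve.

Not approved — the D shares did not give the required vote.

A: 3/5 of 1679114 = 1007468.40, rounded up to 1007469; 1,007,469 required, 1,007,813 in favor — approved.
B: 2/3 of 1839232 = 1226154.67, rounded up to 1226155; 1,226,155 required, 1,226,155 in favor — approved.
C: 3/5 of 419157 = 251494.20, rounded up to 251495; 251,495 required, 251,550 in favor — approved.
D: 4/5 of 319060 = 255248; 255,248 required, 255,155 in favor — not approved.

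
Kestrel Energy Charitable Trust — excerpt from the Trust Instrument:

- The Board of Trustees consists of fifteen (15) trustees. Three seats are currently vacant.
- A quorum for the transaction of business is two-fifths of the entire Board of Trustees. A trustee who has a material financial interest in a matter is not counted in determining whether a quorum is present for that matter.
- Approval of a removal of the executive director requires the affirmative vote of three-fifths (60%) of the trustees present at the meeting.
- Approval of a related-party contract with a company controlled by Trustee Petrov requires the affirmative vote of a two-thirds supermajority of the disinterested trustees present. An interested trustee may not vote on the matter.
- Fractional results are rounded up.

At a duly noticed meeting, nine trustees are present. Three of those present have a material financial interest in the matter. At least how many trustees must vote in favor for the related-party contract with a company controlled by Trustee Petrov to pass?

The related-party contract with a company controlled by Trustee Petrov requires two-thirds of the disinterested trustees present (9 − 3 = 6).
2/3 of 6 = 4.

4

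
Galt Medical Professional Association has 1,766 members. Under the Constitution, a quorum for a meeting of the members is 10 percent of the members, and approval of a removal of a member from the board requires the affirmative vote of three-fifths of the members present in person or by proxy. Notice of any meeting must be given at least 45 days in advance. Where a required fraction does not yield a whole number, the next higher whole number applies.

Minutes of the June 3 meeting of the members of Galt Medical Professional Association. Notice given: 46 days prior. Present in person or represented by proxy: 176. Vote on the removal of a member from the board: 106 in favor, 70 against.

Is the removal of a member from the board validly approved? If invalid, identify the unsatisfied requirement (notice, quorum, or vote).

Notice: 46 days given; 45 required. Satisfied.
Quorum: 10% of 1,766 = 176.60, rounded up to 177; 176 present. Not satisfied.
Vote: requires three-fifths of those present (176); 3/5 of 176 = 105.60, rounded up to 106, so 106 needed; 106 in favor. Satisfied.

Invalid — quorum requirement not satisfied.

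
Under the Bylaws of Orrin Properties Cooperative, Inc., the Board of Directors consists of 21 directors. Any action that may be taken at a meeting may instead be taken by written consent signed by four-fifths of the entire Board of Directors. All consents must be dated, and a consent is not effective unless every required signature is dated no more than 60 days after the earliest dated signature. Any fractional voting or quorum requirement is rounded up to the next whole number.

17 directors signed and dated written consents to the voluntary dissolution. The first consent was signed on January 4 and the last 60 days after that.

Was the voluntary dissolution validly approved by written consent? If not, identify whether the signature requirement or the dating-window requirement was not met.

Signatures required: four-fifths of 21 — 4/5 of 21 = 16.80, rounded up to 17, so 17 needed; 17 signed. Sufficient.
Dating window: the latest signature is 60 days after the earliest; the limit is 60 days. Within the window.

Effective — both the signature and dating-window requirements are satisfied.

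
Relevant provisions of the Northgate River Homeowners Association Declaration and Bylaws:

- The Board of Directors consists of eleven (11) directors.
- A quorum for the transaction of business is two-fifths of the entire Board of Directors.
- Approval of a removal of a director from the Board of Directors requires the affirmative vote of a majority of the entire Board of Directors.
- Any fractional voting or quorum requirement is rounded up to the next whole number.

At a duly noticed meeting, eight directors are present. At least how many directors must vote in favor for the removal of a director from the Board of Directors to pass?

The removal of a director from the Board of Directors requires a majority of the entire Board of Directors (11).
A majority of 11 is 6.

6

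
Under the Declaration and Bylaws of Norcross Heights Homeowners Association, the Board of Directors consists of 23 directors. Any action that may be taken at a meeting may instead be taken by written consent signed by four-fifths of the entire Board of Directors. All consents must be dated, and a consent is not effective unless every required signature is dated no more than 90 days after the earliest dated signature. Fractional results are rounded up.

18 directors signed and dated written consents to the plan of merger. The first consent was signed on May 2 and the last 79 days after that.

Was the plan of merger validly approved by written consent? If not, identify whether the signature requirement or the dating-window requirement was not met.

Not effective — insufficient signatures.

Signatures required: four-fifths of 23 — 4/5 of 23 = 18.40, rounded up to 19, so 19 needed; 18 signed. Insufficient.
Dating window: the latest signature is 79 days after the earliest; the limit is 90 days. Within the window.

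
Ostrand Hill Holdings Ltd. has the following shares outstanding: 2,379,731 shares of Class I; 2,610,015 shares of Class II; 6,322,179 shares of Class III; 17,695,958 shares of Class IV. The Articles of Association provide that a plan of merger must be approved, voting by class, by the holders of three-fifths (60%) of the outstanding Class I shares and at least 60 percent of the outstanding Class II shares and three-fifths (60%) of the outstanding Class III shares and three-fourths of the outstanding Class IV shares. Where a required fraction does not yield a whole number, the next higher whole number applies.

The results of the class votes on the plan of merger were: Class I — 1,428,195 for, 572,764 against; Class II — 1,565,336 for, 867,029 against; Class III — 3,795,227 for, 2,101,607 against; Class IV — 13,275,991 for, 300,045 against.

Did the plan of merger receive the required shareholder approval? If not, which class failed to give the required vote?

Class I: 3/5 of 2379731 = 1427838.60, rounded up to 1427839; 1,427,839 required, 1,428,195 in favor — approved.
Class II: 3/5 of 2610015 = 1566009; 1,566,009 required, 1,565,336 in favor — not approved.
Class III: 3/5 of 6322179 = 3793307.40, rounded up to 3793308; 3,793,308 required, 3,795,227 in favor — approved.
Class IV: 3/4 of 17695958 = 13271968.50, rounded up to 13271969; 13,271,969 required, 13,275,991 in favor — approved.

Not approved — the Class II shares did not give the required vote.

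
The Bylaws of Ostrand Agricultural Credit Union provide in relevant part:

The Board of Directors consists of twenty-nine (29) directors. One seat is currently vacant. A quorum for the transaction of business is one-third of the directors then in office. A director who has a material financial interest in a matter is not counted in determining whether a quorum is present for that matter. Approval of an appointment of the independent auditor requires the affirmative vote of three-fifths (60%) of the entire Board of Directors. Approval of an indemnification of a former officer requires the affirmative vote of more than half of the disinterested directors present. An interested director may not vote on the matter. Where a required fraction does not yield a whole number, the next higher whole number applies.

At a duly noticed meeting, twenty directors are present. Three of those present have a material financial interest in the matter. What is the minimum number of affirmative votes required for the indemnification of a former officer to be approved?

9

The indemnification of a former officer requires a majority of the disinterested directors present (20 − 3 = 17).
A majority of 17 is 9.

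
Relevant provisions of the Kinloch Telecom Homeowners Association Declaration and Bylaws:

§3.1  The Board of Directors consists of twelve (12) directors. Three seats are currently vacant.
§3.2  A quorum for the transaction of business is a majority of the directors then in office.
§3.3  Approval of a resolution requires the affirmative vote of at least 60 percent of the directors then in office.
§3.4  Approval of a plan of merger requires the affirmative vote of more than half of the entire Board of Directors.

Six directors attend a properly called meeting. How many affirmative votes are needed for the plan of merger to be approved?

7

The plan of merger requires a majority of the entire Board of Directors (12).
A majority of 12 is 7.
(Only 6 can vote, so the plan of merger cannot pass at this meeting, but the required vote is still 7.)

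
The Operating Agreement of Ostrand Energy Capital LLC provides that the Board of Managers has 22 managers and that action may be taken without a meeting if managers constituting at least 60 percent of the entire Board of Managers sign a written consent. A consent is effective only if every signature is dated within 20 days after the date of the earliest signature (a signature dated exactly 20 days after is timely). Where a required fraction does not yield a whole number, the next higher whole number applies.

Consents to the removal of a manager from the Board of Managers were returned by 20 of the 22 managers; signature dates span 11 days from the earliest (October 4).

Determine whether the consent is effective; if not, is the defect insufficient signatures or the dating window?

Signatures required: at least 60 percent of 22 — 3/5 of 22 = 13.20, rounded up to 14, so 14 needed; 20 signed. Sufficient.
Dating window: the latest signature is 11 days after the earliest; the limit is 20 days. Within the window.

Effective — both the signature and dating-window requirements are satisfied.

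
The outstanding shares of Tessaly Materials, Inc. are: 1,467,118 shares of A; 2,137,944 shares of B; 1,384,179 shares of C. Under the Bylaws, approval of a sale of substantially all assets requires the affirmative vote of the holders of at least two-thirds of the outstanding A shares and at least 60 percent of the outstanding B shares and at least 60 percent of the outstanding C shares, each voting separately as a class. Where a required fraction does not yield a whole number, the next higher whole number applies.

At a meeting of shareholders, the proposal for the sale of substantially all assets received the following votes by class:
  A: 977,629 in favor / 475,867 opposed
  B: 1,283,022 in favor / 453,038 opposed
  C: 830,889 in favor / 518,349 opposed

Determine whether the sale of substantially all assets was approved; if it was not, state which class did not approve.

Not approved — the A shares did not give the required vote.

A: 2/3 of 1467118 = 978078.67, rounded up to 978079; 978,079 required, 977,629 in favor — not approved.
B: 3/5 of 2137944 = 1282766.40, rounded up to 1282767; 1,282,767 required, 1,283,022 in favor — approved.
C: 3/5 of 1384179 = 830507.40, rounded up to 830508; 830,508 required, 830,889 in favor — approved.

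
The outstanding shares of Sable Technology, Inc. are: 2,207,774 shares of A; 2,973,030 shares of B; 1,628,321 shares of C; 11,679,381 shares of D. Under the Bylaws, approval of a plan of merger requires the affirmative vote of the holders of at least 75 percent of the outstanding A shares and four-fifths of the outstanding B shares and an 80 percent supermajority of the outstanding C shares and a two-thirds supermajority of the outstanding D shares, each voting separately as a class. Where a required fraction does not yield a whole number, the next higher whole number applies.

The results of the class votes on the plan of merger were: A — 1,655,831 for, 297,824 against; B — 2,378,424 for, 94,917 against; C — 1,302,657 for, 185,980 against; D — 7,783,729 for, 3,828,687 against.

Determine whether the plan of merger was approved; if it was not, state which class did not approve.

A: 3/4 of 2207774 = 1655830.50, rounded up to 1655831; 1,655,831 required, 1,655,831 in favor — approved.
B: 4/5 of 2973030 = 2378424; 2,378,424 required, 2,378,424 in favor — approved.
C: 4/5 of 1628321 = 1302656.80, rounded up to 1302657; 1,302,657 required, 1,302,657 in favor — approved.
D: 2/3 of 11679381 = 7786254; 7,786,254 required, 7,783,729 in favor — not approved.

Not approved — the D shares did not give the required vote.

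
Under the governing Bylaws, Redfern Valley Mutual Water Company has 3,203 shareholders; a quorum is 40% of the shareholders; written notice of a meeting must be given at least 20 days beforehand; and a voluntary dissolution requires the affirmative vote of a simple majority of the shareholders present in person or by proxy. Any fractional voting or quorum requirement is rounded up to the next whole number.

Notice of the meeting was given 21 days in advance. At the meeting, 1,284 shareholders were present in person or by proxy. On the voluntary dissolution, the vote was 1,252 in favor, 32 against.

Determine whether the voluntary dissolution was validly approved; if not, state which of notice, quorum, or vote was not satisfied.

Notice: 21 days given; 20 required. Satisfied.
Quorum: 40% of 3,203 = 1,281.20, rounded up to 1,282; 1,284 present. Satisfied.
Vote: requires a majority of those present (1,284); a majority of 1284 is 643, so 643 needed; 1,252 in favor. Satisfied.

Valid — all requirements satisfied.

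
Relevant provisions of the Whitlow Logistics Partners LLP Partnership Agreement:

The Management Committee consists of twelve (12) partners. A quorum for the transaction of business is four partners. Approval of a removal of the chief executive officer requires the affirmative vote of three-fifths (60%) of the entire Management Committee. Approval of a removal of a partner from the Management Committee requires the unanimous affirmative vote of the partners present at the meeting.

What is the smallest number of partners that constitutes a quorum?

4

The quorum is fixed at 4.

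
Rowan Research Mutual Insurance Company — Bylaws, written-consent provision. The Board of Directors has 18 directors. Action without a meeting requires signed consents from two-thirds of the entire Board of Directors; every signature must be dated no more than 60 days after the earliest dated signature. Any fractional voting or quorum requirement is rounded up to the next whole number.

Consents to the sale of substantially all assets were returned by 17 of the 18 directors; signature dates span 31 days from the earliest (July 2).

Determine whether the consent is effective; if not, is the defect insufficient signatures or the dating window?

Effective — both the signature and dating-window requirements are satisfied.

Signatures required: two-thirds of 18 — 2/3 of 18 = 12, so 12 needed; 17 signed. Sufficient.
Dating window: the latest signature is 31 days after the earliest; the limit is 60 days. Within the window.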